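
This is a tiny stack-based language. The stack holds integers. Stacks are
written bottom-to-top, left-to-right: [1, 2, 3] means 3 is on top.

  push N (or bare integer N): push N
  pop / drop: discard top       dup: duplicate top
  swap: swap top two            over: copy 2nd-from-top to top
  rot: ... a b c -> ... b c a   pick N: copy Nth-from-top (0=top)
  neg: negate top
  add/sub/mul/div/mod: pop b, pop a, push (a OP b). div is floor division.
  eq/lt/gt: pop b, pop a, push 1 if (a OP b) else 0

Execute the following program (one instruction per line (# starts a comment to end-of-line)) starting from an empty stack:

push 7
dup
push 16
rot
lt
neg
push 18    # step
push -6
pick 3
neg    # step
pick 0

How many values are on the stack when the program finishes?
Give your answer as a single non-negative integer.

After 'push 7': stack = [7] (depth 1)
After 'dup': stack = [7, 7] (depth 2)
After 'push 16': stack = [7, 7, 16] (depth 3)
After 'rot': stack = [7, 16, 7] (depth 3)
After 'lt': stack = [7, 0] (depth 2)
After 'neg': stack = [7, 0] (depth 2)
After 'push 18': stack = [7, 0, 18] (depth 3)
After 'push -6': stack = [7, 0, 18, -6] (depth 4)
After 'pick 3': stack = [7, 0, 18, -6, 7] (depth 5)
After 'neg': stack = [7, 0, 18, -6, -7] (depth 5)
After 'pick 0': stack = [7, 0, 18, -6, -7, -7] (depth 6)

Answer: 6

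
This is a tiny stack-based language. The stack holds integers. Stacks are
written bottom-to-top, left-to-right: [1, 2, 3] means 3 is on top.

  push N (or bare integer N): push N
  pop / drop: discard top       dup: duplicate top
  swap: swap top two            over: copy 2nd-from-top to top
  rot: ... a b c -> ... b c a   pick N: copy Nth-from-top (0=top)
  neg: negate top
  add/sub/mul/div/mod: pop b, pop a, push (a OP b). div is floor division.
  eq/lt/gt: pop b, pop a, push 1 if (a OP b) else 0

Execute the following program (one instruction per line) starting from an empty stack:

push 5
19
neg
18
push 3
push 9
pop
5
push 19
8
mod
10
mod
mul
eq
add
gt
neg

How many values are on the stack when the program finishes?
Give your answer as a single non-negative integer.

Answer: 2

Derivation:
After 'push 5': stack = [5] (depth 1)
After 'push 19': stack = [5, 19] (depth 2)
After 'neg': stack = [5, -19] (depth 2)
After 'push 18': stack = [5, -19, 18] (depth 3)
After 'push 3': stack = [5, -19, 18, 3] (depth 4)
After 'push 9': stack = [5, -19, 18, 3, 9] (depth 5)
After 'pop': stack = [5, -19, 18, 3] (depth 4)
After 'push 5': stack = [5, -19, 18, 3, 5] (depth 5)
After 'push 19': stack = [5, -19, 18, 3, 5, 19] (depth 6)
After 'push 8': stack = [5, -19, 18, 3, 5, 19, 8] (depth 7)
After 'mod': stack = [5, -19, 18, 3, 5, 3] (depth 6)
After 'push 10': stack = [5, -19, 18, 3, 5, 3, 10] (depth 7)
After 'mod': stack = [5, -19, 18, 3, 5, 3] (depth 6)
After 'mul': stack = [5, -19, 18, 3, 15] (depth 5)
After 'eq': stack = [5, -19, 18, 0] (depth 4)
After 'add': stack = [5, -19, 18] (depth 3)
After 'gt': stack = [5, 0] (depth 2)
After 'neg': stack = [5, 0] (depth 2)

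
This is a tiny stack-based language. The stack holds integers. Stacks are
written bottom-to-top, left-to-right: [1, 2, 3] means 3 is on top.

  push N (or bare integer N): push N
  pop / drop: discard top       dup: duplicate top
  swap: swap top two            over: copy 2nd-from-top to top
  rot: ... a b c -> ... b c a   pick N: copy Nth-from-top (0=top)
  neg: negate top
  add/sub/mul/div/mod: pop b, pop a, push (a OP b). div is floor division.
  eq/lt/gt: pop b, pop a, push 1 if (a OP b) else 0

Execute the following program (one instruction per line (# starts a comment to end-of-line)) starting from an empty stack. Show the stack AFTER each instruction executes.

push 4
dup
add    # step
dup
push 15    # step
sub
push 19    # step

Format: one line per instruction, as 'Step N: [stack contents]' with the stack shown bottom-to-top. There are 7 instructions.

Step 1: [4]
Step 2: [4, 4]
Step 3: [8]
Step 4: [8, 8]
Step 5: [8, 8, 15]
Step 6: [8, -7]
Step 7: [8, -7, 19]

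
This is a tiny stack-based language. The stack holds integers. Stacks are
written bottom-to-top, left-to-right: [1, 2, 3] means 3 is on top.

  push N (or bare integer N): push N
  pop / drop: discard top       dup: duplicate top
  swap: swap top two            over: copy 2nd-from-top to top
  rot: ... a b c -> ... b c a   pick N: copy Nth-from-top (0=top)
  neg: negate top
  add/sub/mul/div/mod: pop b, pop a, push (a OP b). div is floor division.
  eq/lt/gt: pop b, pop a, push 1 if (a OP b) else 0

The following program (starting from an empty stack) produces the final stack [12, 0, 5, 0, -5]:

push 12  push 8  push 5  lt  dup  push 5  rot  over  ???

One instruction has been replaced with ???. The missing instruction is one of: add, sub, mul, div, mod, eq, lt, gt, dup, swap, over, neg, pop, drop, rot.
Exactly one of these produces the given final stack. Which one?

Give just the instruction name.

Stack before ???: [12, 0, 5, 0, 5]
Stack after ???:  [12, 0, 5, 0, -5]
The instruction that transforms [12, 0, 5, 0, 5] -> [12, 0, 5, 0, -5] is: neg

Answer: neg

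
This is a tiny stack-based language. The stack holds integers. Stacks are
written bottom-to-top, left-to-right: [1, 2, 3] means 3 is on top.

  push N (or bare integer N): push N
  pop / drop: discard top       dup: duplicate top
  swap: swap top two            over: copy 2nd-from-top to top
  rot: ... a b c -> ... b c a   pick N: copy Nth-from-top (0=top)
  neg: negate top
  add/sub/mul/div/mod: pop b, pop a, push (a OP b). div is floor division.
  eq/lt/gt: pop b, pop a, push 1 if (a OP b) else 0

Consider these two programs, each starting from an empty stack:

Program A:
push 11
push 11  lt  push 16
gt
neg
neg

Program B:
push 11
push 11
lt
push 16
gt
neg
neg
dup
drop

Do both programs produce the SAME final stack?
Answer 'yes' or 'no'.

Program A trace:
  After 'push 11': [11]
  After 'push 11': [11, 11]
  After 'lt': [0]
  After 'push 16': [0, 16]
  After 'gt': [0]
  After 'neg': [0]
  After 'neg': [0]
Program A final stack: [0]

Program B trace:
  After 'push 11': [11]
  After 'push 11': [11, 11]
  After 'lt': [0]
  After 'push 16': [0, 16]
  After 'gt': [0]
  After 'neg': [0]
  After 'neg': [0]
  After 'dup': [0, 0]
  After 'drop': [0]
Program B final stack: [0]
Same: yes

Answer: yes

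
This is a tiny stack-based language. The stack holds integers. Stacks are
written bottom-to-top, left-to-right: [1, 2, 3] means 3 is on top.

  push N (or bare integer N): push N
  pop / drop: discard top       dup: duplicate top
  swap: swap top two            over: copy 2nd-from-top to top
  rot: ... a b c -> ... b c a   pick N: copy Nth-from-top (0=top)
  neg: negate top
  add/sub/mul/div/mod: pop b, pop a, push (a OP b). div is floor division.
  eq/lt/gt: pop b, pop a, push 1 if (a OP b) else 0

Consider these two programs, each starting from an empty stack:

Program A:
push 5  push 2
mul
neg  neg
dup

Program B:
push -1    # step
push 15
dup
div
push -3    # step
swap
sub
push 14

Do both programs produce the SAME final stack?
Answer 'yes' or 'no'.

Answer: no

Derivation:
Program A trace:
  After 'push 5': [5]
  After 'push 2': [5, 2]
  After 'mul': [10]
  After 'neg': [-10]
  After 'neg': [10]
  After 'dup': [10, 10]
Program A final stack: [10, 10]

Program B trace:
  After 'push -1': [-1]
  After 'push 15': [-1, 15]
  After 'dup': [-1, 15, 15]
  After 'div': [-1, 1]
  After 'push -3': [-1, 1, -3]
  After 'swap': [-1, -3, 1]
  After 'sub': [-1, -4]
  After 'push 14': [-1, -4, 14]
Program B final stack: [-1, -4, 14]
Same: no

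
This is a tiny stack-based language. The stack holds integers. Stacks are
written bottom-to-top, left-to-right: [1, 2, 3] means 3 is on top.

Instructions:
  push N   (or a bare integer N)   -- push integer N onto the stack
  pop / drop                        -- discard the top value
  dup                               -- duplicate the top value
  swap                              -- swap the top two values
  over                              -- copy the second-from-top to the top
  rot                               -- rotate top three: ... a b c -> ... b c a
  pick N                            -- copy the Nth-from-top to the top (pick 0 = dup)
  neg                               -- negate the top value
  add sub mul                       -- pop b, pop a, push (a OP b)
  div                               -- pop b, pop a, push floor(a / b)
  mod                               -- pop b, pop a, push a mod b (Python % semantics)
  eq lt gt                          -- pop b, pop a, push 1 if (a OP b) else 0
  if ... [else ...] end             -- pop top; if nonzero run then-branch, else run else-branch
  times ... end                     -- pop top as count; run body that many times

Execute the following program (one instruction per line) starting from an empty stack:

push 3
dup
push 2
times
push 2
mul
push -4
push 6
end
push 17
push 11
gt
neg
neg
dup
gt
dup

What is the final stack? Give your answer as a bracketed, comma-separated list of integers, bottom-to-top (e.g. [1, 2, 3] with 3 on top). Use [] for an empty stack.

Answer: [3, 6, -4, 12, -4, 6, 0, 0]

Derivation:
After 'push 3': [3]
After 'dup': [3, 3]
After 'push 2': [3, 3, 2]
After 'times': [3, 3]
After 'push 2': [3, 3, 2]
After 'mul': [3, 6]
After 'push -4': [3, 6, -4]
After 'push 6': [3, 6, -4, 6]
After 'push 2': [3, 6, -4, 6, 2]
After 'mul': [3, 6, -4, 12]
After 'push -4': [3, 6, -4, 12, -4]
After 'push 6': [3, 6, -4, 12, -4, 6]
After 'push 17': [3, 6, -4, 12, -4, 6, 17]
After 'push 11': [3, 6, -4, 12, -4, 6, 17, 11]
After 'gt': [3, 6, -4, 12, -4, 6, 1]
After 'neg': [3, 6, -4, 12, -4, 6, -1]
After 'neg': [3, 6, -4, 12, -4, 6, 1]
After 'dup': [3, 6, -4, 12, -4, 6, 1, 1]
After 'gt': [3, 6, -4, 12, -4, 6, 0]
After 'dup': [3, 6, -4, 12, -4, 6, 0, 0]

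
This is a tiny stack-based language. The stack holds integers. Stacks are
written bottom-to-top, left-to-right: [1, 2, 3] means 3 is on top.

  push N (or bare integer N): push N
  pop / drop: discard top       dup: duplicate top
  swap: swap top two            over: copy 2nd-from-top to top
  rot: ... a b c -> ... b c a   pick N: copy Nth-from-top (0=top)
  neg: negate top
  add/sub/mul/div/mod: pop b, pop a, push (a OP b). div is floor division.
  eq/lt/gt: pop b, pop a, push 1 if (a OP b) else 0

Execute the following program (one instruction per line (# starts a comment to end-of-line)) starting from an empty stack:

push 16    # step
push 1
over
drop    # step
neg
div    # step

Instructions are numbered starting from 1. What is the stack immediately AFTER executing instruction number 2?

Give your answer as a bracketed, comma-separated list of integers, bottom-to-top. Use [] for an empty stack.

Answer: [16, 1]

Derivation:
Step 1 ('push 16'): [16]
Step 2 ('push 1'): [16, 1]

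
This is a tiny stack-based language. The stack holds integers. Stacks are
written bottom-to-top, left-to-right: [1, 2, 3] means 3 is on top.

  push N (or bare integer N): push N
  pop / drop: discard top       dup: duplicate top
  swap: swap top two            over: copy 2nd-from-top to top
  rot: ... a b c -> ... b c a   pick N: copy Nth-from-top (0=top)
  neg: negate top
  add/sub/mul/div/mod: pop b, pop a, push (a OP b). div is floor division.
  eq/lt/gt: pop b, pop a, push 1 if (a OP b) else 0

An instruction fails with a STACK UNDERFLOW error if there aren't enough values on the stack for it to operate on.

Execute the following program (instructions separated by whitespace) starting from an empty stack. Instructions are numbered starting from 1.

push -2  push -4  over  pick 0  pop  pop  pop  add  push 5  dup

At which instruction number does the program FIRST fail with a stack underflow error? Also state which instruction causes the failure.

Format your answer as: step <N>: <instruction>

Answer: step 8: add

Derivation:
Step 1 ('push -2'): stack = [-2], depth = 1
Step 2 ('push -4'): stack = [-2, -4], depth = 2
Step 3 ('over'): stack = [-2, -4, -2], depth = 3
Step 4 ('pick 0'): stack = [-2, -4, -2, -2], depth = 4
Step 5 ('pop'): stack = [-2, -4, -2], depth = 3
Step 6 ('pop'): stack = [-2, -4], depth = 2
Step 7 ('pop'): stack = [-2], depth = 1
Step 8 ('add'): needs 2 value(s) but depth is 1 — STACK UNDERFLOW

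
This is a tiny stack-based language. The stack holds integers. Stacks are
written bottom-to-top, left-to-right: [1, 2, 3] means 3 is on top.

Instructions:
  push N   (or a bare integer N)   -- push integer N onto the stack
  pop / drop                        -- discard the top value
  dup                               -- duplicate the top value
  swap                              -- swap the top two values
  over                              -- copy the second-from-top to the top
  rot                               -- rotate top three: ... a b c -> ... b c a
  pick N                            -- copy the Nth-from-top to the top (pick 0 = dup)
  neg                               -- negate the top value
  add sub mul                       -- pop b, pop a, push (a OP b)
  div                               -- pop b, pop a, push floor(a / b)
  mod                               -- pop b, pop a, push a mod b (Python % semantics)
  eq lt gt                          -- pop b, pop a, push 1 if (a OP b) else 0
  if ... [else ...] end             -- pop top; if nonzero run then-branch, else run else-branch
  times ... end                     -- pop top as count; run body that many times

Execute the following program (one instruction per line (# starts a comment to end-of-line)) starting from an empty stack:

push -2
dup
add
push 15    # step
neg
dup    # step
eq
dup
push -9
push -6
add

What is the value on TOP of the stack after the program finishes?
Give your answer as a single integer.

After 'push -2': [-2]
After 'dup': [-2, -2]
After 'add': [-4]
After 'push 15': [-4, 15]
After 'neg': [-4, -15]
After 'dup': [-4, -15, -15]
After 'eq': [-4, 1]
After 'dup': [-4, 1, 1]
After 'push -9': [-4, 1, 1, -9]
After 'push -6': [-4, 1, 1, -9, -6]
After 'add': [-4, 1, 1, -15]

Answer: -15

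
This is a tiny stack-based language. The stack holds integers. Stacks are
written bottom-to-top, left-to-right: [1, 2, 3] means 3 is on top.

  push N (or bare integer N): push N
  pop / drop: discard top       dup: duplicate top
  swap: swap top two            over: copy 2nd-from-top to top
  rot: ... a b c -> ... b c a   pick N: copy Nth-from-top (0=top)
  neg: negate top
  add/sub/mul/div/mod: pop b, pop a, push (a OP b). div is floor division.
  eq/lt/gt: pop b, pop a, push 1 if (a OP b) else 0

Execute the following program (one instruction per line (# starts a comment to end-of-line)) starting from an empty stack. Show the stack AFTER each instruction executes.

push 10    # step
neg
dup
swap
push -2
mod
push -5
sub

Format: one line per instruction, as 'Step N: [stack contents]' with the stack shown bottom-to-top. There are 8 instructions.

Step 1: [10]
Step 2: [-10]
Step 3: [-10, -10]
Step 4: [-10, -10]
Step 5: [-10, -10, -2]
Step 6: [-10, 0]
Step 7: [-10, 0, -5]
Step 8: [-10, 5]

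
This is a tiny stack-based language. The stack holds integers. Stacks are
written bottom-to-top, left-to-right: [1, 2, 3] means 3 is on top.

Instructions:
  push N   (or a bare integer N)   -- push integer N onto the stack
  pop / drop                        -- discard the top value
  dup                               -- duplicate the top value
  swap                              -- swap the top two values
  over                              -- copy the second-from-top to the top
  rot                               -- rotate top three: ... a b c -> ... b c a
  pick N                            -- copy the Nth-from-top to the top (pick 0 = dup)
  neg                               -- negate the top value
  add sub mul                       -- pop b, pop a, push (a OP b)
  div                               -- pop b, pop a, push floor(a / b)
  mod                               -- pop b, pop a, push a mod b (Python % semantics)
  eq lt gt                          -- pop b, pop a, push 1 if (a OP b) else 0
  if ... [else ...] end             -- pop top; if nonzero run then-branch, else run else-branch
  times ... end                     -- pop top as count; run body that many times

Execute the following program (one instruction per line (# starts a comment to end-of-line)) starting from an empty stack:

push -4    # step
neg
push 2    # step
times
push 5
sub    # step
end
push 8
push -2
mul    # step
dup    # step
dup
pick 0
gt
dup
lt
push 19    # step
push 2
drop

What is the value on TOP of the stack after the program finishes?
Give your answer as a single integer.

Answer: 19

Derivation:
After 'push -4': [-4]
After 'neg': [4]
After 'push 2': [4, 2]
After 'times': [4]
After 'push 5': [4, 5]
After 'sub': [-1]
After 'push 5': [-1, 5]
After 'sub': [-6]
After 'push 8': [-6, 8]
After 'push -2': [-6, 8, -2]
After 'mul': [-6, -16]
After 'dup': [-6, -16, -16]
After 'dup': [-6, -16, -16, -16]
After 'pick 0': [-6, -16, -16, -16, -16]
After 'gt': [-6, -16, -16, 0]
After 'dup': [-6, -16, -16, 0, 0]
After 'lt': [-6, -16, -16, 0]
After 'push 19': [-6, -16, -16, 0, 19]
After 'push 2': [-6, -16, -16, 0, 19, 2]
After 'drop': [-6, -16, -16, 0, 19]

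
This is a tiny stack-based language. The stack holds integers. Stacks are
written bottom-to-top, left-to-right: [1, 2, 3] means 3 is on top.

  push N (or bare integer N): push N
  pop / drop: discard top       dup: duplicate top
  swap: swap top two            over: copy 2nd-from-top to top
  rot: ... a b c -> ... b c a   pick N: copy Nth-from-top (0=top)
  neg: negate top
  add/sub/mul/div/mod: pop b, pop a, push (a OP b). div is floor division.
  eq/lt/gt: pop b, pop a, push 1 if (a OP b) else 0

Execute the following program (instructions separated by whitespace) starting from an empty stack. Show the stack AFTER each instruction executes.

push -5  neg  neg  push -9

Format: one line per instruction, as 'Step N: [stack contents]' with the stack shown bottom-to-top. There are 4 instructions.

Step 1: [-5]
Step 2: [5]
Step 3: [-5]
Step 4: [-5, -9]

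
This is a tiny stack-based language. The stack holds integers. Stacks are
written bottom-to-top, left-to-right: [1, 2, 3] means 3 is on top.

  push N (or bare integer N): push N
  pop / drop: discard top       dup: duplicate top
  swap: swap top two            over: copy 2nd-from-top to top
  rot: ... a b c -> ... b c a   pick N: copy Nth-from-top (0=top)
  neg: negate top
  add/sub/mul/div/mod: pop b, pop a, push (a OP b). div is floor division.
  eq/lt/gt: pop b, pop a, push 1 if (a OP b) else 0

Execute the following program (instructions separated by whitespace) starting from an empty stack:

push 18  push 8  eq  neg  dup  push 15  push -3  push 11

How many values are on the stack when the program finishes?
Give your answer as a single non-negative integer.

Answer: 5

Derivation:
After 'push 18': stack = [18] (depth 1)
After 'push 8': stack = [18, 8] (depth 2)
After 'eq': stack = [0] (depth 1)
After 'neg': stack = [0] (depth 1)
After 'dup': stack = [0, 0] (depth 2)
After 'push 15': stack = [0, 0, 15] (depth 3)
After 'push -3': stack = [0, 0, 15, -3] (depth 4)
After 'push 11': stack = [0, 0, 15, -3, 11] (depth 5)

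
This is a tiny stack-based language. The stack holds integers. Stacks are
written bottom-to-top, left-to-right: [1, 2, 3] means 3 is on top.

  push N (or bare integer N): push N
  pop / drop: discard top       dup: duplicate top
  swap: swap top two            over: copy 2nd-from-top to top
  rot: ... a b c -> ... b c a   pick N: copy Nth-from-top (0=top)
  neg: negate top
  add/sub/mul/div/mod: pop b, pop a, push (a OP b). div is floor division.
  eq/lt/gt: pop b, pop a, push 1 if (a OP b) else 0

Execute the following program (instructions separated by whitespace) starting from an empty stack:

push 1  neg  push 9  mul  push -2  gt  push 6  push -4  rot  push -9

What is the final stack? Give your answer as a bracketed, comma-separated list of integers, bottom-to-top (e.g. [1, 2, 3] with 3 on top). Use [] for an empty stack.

Answer: [6, -4, 0, -9]

Derivation:
After 'push 1': [1]
After 'neg': [-1]
After 'push 9': [-1, 9]
After 'mul': [-9]
After 'push -2': [-9, -2]
After 'gt': [0]
After 'push 6': [0, 6]
After 'push -4': [0, 6, -4]
After 'rot': [6, -4, 0]
After 'push -9': [6, -4, 0, -9]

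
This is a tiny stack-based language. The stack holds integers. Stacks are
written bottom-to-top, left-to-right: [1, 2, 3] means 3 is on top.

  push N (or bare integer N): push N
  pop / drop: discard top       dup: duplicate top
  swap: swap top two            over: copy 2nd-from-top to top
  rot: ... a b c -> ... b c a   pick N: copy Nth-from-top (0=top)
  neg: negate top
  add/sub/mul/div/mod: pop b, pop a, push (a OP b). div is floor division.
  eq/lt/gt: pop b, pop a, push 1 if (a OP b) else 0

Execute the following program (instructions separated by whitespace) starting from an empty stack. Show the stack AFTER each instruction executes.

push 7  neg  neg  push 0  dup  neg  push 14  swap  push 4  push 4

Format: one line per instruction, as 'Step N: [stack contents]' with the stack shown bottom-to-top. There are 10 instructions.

Step 1: [7]
Step 2: [-7]
Step 3: [7]
Step 4: [7, 0]
Step 5: [7, 0, 0]
Step 6: [7, 0, 0]
Step 7: [7, 0, 0, 14]
Step 8: [7, 0, 14, 0]
Step 9: [7, 0, 14, 0, 4]
Step 10: [7, 0, 14, 0, 4, 4]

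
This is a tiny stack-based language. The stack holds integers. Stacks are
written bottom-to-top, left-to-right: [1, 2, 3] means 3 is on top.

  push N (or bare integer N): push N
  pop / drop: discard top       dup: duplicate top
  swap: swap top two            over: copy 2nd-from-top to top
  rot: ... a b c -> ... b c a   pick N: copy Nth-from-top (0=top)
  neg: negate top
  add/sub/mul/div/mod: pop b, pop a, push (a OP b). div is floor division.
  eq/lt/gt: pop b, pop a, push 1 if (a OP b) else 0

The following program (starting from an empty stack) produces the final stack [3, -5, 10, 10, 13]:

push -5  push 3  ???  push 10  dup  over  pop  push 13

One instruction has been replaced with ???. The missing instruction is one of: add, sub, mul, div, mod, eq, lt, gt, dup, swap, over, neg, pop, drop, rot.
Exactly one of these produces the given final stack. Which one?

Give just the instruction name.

Stack before ???: [-5, 3]
Stack after ???:  [3, -5]
The instruction that transforms [-5, 3] -> [3, -5] is: swap

Answer: swap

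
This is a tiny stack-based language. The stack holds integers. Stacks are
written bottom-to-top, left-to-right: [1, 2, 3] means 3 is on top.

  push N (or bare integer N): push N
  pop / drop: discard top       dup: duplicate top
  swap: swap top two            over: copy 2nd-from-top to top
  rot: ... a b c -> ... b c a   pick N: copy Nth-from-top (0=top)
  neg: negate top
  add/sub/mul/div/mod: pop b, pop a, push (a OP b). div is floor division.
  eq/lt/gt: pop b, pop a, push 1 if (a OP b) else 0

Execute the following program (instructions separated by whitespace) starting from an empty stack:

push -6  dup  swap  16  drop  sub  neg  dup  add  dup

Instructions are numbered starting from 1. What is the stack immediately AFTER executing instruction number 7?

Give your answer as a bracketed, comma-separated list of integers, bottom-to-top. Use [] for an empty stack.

Step 1 ('push -6'): [-6]
Step 2 ('dup'): [-6, -6]
Step 3 ('swap'): [-6, -6]
Step 4 ('16'): [-6, -6, 16]
Step 5 ('drop'): [-6, -6]
Step 6 ('sub'): [0]
Step 7 ('neg'): [0]

Answer: [0]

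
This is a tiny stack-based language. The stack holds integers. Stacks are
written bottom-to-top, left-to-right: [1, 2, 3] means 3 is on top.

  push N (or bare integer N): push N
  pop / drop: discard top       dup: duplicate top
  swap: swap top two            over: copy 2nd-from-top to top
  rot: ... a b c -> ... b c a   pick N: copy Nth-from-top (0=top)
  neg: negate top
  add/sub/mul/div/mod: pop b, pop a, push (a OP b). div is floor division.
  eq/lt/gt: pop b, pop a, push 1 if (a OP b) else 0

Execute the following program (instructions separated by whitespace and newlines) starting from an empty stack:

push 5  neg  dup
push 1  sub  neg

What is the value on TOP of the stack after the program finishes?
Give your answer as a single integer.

Answer: 6

Derivation:
After 'push 5': [5]
After 'neg': [-5]
After 'dup': [-5, -5]
After 'push 1': [-5, -5, 1]
After 'sub': [-5, -6]
After 'neg': [-5, 6]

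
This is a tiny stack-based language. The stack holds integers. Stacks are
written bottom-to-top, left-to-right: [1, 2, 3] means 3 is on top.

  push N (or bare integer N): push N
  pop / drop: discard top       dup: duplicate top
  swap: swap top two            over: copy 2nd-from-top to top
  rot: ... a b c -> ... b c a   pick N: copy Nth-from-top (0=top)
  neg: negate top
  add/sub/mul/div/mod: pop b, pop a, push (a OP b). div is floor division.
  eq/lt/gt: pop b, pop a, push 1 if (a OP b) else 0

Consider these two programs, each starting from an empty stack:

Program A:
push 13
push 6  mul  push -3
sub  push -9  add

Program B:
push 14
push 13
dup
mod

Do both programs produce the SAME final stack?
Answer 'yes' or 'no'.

Program A trace:
  After 'push 13': [13]
  After 'push 6': [13, 6]
  After 'mul': [78]
  After 'push -3': [78, -3]
  After 'sub': [81]
  After 'push -9': [81, -9]
  After 'add': [72]
Program A final stack: [72]

Program B trace:
  After 'push 14': [14]
  After 'push 13': [14, 13]
  After 'dup': [14, 13, 13]
  After 'mod': [14, 0]
Program B final stack: [14, 0]
Same: no

Answer: no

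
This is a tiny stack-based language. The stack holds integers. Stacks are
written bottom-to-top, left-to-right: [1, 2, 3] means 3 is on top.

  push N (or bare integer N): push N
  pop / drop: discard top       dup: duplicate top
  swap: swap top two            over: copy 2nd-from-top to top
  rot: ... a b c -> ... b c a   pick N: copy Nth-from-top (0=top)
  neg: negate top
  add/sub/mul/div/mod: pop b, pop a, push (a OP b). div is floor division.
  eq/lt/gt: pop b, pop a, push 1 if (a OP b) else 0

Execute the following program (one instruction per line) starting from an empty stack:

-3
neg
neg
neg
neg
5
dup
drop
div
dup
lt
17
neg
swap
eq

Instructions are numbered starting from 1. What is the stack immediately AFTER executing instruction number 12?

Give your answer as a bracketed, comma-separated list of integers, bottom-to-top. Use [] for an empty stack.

Step 1 ('-3'): [-3]
Step 2 ('neg'): [3]
Step 3 ('neg'): [-3]
Step 4 ('neg'): [3]
Step 5 ('neg'): [-3]
Step 6 ('5'): [-3, 5]
Step 7 ('dup'): [-3, 5, 5]
Step 8 ('drop'): [-3, 5]
Step 9 ('div'): [-1]
Step 10 ('dup'): [-1, -1]
Step 11 ('lt'): [0]
Step 12 ('17'): [0, 17]

Answer: [0, 17]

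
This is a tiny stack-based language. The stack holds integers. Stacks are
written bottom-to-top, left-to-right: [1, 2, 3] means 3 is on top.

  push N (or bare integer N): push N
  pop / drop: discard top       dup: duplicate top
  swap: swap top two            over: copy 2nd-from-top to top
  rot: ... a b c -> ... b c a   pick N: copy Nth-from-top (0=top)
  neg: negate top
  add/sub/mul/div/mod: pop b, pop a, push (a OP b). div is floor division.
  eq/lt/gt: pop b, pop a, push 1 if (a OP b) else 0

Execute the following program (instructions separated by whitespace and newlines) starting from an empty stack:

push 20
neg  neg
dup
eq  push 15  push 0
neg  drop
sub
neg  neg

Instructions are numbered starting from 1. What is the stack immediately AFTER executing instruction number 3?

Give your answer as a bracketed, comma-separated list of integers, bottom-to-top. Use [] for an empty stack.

Answer: [20]

Derivation:
Step 1 ('push 20'): [20]
Step 2 ('neg'): [-20]
Step 3 ('neg'): [20]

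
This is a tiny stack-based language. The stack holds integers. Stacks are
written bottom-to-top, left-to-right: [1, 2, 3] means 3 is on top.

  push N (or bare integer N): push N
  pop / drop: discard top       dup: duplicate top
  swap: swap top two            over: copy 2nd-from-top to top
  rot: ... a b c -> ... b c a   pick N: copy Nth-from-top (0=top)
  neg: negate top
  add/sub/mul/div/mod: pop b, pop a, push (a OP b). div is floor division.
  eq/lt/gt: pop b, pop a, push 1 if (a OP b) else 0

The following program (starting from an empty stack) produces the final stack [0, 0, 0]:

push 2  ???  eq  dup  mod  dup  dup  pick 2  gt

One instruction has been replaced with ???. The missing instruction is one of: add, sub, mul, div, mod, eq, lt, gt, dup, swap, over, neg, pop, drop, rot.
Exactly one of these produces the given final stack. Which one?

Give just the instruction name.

Stack before ???: [2]
Stack after ???:  [2, 2]
The instruction that transforms [2] -> [2, 2] is: dup

Answer: dup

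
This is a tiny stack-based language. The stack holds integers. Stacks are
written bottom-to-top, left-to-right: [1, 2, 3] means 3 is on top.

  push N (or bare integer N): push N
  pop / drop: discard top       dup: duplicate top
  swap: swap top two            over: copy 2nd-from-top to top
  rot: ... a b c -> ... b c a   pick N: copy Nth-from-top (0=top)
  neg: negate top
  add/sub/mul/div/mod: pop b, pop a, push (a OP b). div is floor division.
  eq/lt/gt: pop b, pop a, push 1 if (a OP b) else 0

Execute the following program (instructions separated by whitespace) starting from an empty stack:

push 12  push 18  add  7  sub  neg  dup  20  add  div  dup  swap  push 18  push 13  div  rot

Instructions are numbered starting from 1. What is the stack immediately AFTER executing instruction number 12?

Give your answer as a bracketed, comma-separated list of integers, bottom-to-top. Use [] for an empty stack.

Step 1 ('push 12'): [12]
Step 2 ('push 18'): [12, 18]
Step 3 ('add'): [30]
Step 4 ('7'): [30, 7]
Step 5 ('sub'): [23]
Step 6 ('neg'): [-23]
Step 7 ('dup'): [-23, -23]
Step 8 ('20'): [-23, -23, 20]
Step 9 ('add'): [-23, -3]
Step 10 ('div'): [7]
Step 11 ('dup'): [7, 7]
Step 12 ('swap'): [7, 7]

Answer: [7, 7]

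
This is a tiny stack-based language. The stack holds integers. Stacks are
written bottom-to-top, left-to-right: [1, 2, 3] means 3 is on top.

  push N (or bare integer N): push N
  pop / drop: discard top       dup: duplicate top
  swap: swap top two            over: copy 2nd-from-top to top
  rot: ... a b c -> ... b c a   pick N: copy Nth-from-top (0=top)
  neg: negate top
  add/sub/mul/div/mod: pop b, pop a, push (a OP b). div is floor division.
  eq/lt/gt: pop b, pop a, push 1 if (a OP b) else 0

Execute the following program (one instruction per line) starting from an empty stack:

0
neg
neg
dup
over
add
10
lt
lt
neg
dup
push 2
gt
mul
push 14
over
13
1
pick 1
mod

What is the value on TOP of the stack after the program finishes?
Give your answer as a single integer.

Answer: 1

Derivation:
After 'push 0': [0]
After 'neg': [0]
After 'neg': [0]
After 'dup': [0, 0]
After 'over': [0, 0, 0]
After 'add': [0, 0]
After 'push 10': [0, 0, 10]
After 'lt': [0, 1]
After 'lt': [1]
After 'neg': [-1]
After 'dup': [-1, -1]
After 'push 2': [-1, -1, 2]
After 'gt': [-1, 0]
After 'mul': [0]
After 'push 14': [0, 14]
After 'over': [0, 14, 0]
After 'push 13': [0, 14, 0, 13]
After 'push 1': [0, 14, 0, 13, 1]
After 'pick 1': [0, 14, 0, 13, 1, 13]
After 'mod': [0, 14, 0, 13, 1]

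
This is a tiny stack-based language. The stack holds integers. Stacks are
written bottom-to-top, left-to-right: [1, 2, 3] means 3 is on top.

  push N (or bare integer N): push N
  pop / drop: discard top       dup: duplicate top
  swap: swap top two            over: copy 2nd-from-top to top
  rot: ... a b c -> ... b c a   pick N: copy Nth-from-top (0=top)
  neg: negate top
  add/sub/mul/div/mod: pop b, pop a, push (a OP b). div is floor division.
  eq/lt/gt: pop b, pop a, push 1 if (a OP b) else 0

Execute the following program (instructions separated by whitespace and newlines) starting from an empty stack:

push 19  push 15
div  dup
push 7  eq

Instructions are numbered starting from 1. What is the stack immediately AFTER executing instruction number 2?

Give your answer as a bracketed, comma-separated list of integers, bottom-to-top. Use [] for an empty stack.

Step 1 ('push 19'): [19]
Step 2 ('push 15'): [19, 15]

Answer: [19, 15]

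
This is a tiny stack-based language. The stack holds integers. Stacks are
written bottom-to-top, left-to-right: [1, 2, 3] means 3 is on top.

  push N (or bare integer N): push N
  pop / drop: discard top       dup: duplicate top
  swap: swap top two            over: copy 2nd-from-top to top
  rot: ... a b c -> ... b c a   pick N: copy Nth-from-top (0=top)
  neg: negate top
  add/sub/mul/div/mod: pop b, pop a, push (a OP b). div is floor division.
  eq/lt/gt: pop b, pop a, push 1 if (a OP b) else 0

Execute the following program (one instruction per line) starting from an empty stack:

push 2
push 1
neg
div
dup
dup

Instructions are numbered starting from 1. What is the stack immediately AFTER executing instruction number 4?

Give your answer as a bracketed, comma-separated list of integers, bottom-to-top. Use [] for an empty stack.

Step 1 ('push 2'): [2]
Step 2 ('push 1'): [2, 1]
Step 3 ('neg'): [2, -1]
Step 4 ('div'): [-2]

Answer: [-2]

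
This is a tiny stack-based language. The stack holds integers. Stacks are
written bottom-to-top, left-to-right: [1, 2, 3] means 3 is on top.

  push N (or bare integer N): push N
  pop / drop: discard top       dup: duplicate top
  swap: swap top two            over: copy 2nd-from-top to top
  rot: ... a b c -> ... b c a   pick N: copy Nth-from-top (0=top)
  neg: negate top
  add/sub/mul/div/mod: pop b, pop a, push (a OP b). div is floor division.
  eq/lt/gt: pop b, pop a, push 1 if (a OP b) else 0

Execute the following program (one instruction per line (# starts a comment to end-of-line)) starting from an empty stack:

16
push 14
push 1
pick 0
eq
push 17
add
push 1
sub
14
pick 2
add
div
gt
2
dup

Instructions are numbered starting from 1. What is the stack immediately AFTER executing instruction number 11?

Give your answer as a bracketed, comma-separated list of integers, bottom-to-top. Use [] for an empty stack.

Answer: [16, 14, 17, 14, 14]

Derivation:
Step 1 ('16'): [16]
Step 2 ('push 14'): [16, 14]
Step 3 ('push 1'): [16, 14, 1]
Step 4 ('pick 0'): [16, 14, 1, 1]
Step 5 ('eq'): [16, 14, 1]
Step 6 ('push 17'): [16, 14, 1, 17]
Step 7 ('add'): [16, 14, 18]
Step 8 ('push 1'): [16, 14, 18, 1]
Step 9 ('sub'): [16, 14, 17]
Step 10 ('14'): [16, 14, 17, 14]
Step 11 ('pick 2'): [16, 14, 17, 14, 14]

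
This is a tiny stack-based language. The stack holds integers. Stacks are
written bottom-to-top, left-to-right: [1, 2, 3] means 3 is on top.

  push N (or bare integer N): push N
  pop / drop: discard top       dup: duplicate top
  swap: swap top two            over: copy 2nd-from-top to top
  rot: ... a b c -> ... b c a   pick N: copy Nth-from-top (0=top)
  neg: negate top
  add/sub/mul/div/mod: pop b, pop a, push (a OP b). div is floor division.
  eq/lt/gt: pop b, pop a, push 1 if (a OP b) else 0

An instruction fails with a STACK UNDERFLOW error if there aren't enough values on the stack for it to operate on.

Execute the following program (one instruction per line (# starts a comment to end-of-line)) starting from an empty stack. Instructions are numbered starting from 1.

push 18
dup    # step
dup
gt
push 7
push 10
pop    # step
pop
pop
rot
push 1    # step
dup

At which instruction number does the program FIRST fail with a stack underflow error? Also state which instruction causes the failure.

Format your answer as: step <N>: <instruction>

Answer: step 10: rot

Derivation:
Step 1 ('push 18'): stack = [18], depth = 1
Step 2 ('dup'): stack = [18, 18], depth = 2
Step 3 ('dup'): stack = [18, 18, 18], depth = 3
Step 4 ('gt'): stack = [18, 0], depth = 2
Step 5 ('push 7'): stack = [18, 0, 7], depth = 3
Step 6 ('push 10'): stack = [18, 0, 7, 10], depth = 4
Step 7 ('pop'): stack = [18, 0, 7], depth = 3
Step 8 ('pop'): stack = [18, 0], depth = 2
Step 9 ('pop'): stack = [18], depth = 1
Step 10 ('rot'): needs 3 value(s) but depth is 1 — STACK UNDERFLOW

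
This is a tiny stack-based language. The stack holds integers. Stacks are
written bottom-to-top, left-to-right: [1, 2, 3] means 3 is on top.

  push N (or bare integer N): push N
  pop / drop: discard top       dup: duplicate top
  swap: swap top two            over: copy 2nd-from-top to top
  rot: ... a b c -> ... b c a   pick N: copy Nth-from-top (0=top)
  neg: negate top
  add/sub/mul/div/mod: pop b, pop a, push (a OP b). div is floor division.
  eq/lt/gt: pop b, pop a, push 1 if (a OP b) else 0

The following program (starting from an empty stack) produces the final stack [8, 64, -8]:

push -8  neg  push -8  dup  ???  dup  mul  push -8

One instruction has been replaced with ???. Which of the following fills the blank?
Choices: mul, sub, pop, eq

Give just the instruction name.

Answer: pop

Derivation:
Stack before ???: [8, -8, -8]
Stack after ???:  [8, -8]
Checking each choice:
  mul: produces [8, 4096, -8]
  sub: produces [8, 0, -8]
  pop: MATCH
  eq: produces [8, 1, -8]


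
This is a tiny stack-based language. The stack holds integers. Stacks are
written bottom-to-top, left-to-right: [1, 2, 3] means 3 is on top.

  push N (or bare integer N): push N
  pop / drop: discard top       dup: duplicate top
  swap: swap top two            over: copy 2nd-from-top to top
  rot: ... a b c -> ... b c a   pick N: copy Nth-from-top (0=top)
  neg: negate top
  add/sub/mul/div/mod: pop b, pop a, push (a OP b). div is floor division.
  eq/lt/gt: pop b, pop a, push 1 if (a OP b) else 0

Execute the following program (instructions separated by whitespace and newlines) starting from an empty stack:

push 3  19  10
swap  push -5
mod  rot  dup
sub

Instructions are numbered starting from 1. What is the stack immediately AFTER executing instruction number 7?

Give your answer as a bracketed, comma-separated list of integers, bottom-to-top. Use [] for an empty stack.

Answer: [10, -1, 3]

Derivation:
Step 1 ('push 3'): [3]
Step 2 ('19'): [3, 19]
Step 3 ('10'): [3, 19, 10]
Step 4 ('swap'): [3, 10, 19]
Step 5 ('push -5'): [3, 10, 19, -5]
Step 6 ('mod'): [3, 10, -1]
Step 7 ('rot'): [10, -1, 3]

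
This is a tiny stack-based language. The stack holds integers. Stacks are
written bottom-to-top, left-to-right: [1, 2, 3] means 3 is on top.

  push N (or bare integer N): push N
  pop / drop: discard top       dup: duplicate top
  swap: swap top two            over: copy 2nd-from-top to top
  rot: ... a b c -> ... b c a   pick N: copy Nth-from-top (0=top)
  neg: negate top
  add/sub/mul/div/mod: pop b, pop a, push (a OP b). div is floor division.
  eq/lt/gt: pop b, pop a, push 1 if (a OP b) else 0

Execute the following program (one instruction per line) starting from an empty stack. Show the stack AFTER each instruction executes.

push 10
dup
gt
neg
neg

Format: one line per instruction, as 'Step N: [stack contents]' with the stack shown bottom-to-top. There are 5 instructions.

Step 1: [10]
Step 2: [10, 10]
Step 3: [0]
Step 4: [0]
Step 5: [0]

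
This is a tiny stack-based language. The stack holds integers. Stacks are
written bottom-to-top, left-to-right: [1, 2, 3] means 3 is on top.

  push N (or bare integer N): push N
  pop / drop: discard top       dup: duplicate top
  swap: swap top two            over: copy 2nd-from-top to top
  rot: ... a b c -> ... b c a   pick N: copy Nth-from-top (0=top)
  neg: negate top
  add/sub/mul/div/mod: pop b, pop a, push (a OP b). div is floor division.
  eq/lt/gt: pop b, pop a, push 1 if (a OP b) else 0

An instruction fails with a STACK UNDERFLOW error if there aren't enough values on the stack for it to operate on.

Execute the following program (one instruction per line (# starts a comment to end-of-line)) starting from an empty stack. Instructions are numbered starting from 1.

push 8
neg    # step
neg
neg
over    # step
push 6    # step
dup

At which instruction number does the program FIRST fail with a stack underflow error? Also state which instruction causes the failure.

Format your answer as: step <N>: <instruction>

Answer: step 5: over

Derivation:
Step 1 ('push 8'): stack = [8], depth = 1
Step 2 ('neg'): stack = [-8], depth = 1
Step 3 ('neg'): stack = [8], depth = 1
Step 4 ('neg'): stack = [-8], depth = 1
Step 5 ('over'): needs 2 value(s) but depth is 1 — STACK UNDERFLOW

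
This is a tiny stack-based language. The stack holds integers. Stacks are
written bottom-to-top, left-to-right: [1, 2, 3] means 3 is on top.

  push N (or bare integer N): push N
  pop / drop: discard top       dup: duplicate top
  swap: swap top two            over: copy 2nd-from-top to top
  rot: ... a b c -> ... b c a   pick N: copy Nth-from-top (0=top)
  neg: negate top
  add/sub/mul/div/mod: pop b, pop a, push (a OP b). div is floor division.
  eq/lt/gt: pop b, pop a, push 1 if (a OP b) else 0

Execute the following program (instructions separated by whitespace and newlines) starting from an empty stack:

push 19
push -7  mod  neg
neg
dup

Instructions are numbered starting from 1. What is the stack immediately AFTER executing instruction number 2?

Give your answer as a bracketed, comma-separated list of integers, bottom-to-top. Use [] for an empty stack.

Answer: [19, -7]

Derivation:
Step 1 ('push 19'): [19]
Step 2 ('push -7'): [19, -7]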